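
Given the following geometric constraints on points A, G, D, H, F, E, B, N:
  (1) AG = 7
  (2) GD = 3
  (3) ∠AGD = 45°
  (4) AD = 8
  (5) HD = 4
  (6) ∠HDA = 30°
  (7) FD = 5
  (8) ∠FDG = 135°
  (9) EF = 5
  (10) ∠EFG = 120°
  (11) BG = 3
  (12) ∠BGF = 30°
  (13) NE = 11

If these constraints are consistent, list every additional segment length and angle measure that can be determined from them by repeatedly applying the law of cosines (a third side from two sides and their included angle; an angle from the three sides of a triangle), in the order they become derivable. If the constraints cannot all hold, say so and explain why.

These constraints are not satisfiable: (1), (2) and (3) already determine AD: by the law of cosines AD² = 7² + 3² − 2·7·3·cos(45°) = 28.3, so AD ≈ 5.32, which contradicts (4) AD = 8. No planar figure meets all of them, so nothing further can be derived.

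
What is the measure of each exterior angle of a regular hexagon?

Each exterior angle of a regular n-gon is 360 / n.
For n = 6: 360 / 6 = 60 degrees.

60 degrees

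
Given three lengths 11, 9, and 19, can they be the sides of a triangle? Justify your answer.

Check all three triangle inequalities:
11 + 9 = 20 > 19 ✓
11 + 19 = 30 > 9 ✓
9 + 19 = 28 > 11 ✓
All conditions hold, so these sides form a valid triangle.

Yes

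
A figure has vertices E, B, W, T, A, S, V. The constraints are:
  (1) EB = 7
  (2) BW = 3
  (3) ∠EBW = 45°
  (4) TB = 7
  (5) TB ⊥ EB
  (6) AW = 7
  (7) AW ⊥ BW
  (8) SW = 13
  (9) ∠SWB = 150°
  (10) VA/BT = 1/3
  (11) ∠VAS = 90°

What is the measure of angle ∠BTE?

Step 1: By the law of cosines on triangle TBE: TE² = 7² + 7² − 2·7·7·cos(90°) = 98, so TE = 7·√2.
Step 2: By the inverse law of cosines on triangle BTE: cos(∠BTE) = (7² + (7·√2)² − 7²) / (2·7·7·√2) = 98/138.59 = 0.7071, so ∠BTE = 45°.

Therefore, the measure of angle ∠BTE = 45°.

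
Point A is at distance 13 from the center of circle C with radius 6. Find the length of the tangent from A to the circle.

tangent = √(d² - r²) = √(13² - 6²) = √(169 - 36) = √133 = sqrt(133)

sqrt(133)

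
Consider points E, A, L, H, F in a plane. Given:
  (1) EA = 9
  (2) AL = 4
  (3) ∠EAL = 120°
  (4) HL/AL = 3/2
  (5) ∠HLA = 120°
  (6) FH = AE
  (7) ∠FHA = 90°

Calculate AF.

From the given relations: HL = 3/2·AL = 3/2·4 = 6; FH = AE = 9.
Step 1: By the law of cosines on triangle HLA: HA² = 6² + 4² − 2·6·4·cos(120°) = 76, so HA = 2·√19.
Step 2: By the law of cosines on triangle AHF: AF² = (2·√19)² + 9² − 2·2·√19·9·cos(90°) = 157, so AF = √157.

Therefore, the length of AF = √157.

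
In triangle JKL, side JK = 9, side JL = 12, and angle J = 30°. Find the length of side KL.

By the law of cosines: KL^2 = JK^2 + JL^2 - 2*JK*JL*cos(J)
KL^2 = 9^2 + 12^2 - 2*9*12*cos(30°)
KL^2 = 81 + 144 - 216*(sqrt(3)/2)
KL^2 = 225 - 108*sqrt(3)
KL = 3*sqrt(25 - 12*sqrt(3))

3*sqrt(25 - 12*sqrt(3))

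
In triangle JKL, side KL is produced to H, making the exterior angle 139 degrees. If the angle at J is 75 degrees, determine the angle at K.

By the exterior angle theorem: exterior angle = sum of remote interior angles.
139 = 75 + angle K
angle K = 139 - 75 = 64 degrees

64 degrees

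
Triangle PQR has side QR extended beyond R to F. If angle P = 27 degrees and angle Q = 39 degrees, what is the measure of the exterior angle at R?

Exterior angle = 27 + 39 = 66 degrees (exterior angle theorem).

66 degrees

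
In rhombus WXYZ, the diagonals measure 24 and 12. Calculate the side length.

In a rhombus, the diagonals bisect each other perpendicularly, creating four congruent right triangles.
Each triangle has legs 12 (half of 24) and 6 (half of 12).
The hypotenuse of each right triangle is a side of the rhombus:
side = sqrt(12^2 + 6^2) = sqrt(180) = 6*sqrt(5)

6*sqrt(5)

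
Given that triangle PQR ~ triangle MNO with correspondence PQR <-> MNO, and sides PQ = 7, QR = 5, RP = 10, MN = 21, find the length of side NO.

Since the triangles are similar, the ratio of corresponding sides is constant.
Scale factor k = MN / PQ = 21 / 7 = 3
NO = k * QR = 3 * 5 = 15

15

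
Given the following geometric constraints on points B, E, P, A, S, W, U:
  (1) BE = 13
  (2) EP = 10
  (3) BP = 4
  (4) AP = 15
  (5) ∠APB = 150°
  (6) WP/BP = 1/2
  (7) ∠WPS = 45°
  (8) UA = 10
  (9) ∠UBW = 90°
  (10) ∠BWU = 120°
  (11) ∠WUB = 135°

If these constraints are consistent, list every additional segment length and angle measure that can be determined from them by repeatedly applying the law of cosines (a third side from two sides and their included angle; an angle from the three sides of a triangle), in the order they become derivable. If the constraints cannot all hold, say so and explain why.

These constraints are not satisfiable: (9), (10) and (11) are the three interior angles of triangle UBW, which must sum to 180°, but 90° + 120° + 135° = 345°. No planar figure meets all of them, so nothing further can be derived.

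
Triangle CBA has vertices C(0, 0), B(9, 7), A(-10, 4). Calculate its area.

The Shoelace formula computes the area from vertex coordinates by summing cross products.
For vertices (0,0), (9,7), (-10,4):
Signed sum = 0*7 - 9*0 + 9*4 - -10*7 + -10*0 - 0*4
= 0 + 106 + 0 = 106
Area = (1/2)|106| = 53.

53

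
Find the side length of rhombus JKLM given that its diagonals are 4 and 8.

Half-diagonals are 2 and 4. side = sqrt(2^2 + 4^2) = sqrt(20) = 2*sqrt(5)

2*sqrt(5)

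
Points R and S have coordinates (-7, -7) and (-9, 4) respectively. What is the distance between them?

d = sqrt((-9 - -7)^2 + (4 - -7)^2)
d = sqrt(-2^2 + 11^2)
d = sqrt(4 + 121)
d = sqrt(125) = 5*sqrt(5)

5*sqrt(5)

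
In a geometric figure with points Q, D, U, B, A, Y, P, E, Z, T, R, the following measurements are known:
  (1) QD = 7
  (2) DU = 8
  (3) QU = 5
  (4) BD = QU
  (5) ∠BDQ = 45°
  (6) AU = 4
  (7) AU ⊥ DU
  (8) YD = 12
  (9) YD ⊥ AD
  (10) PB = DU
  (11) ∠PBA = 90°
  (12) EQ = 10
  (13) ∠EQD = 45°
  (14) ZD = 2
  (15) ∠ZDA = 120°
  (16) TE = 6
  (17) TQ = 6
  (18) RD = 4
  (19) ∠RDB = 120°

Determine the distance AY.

Step 1: By the law of cosines on triangle DUA: DA² = 8² + 4² − 2·8·4·cos(90°) = 80, so DA = 4·√5.
Step 2: By the law of cosines on triangle ADY: AY² = (4·√5)² + 12² − 2·4·√5·12·cos(90°) = 224, so AY = 4·√14.

Therefore, the length of AY = 4·√14.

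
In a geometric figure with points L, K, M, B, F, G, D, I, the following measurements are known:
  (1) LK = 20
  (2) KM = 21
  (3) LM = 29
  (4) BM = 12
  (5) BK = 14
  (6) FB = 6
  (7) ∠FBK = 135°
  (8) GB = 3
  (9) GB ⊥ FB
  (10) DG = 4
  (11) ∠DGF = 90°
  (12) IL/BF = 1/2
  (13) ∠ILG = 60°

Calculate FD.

Step 1: By the law of cosines on triangle FBG: FG² = 6² + 3² − 2·6·3·cos(90°) = 45, so FG = 3·√5.
Step 2: By the law of cosines on triangle FGD: FD² = (3·√5)² + 4² − 2·3·√5·4·cos(90°) = 61, so FD = √61.

Therefore, the length of FD = √61.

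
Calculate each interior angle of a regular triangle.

Each interior angle of a regular n-gon is (n - 2) * 180 / n.
For n = 3: (3 - 2) * 180 / 3 = 180/3 = 60 degrees.

60 degrees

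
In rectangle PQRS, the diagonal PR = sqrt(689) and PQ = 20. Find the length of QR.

Using the Pythagorean theorem: d^2 = a^2 + b^2
b^2 = d^2 - a^2
b^2 = 689 - 400
b^2 = 289
b = sqrt(289) = 17

17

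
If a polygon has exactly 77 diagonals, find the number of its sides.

Using d = n(n - 3)/2, we solve 77 = n(n - 3)/2.
So n(n - 3) = 154.
Testing n = 14: 14 * 11 = 154 = 154. Correct.
The polygon has 14 sides.

14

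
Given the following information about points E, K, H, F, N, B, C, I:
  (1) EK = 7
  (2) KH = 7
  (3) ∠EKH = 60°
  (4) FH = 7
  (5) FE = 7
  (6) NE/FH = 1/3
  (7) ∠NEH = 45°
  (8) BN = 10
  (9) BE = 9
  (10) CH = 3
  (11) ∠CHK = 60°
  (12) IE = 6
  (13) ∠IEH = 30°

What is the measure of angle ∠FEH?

Step 1: By the law of cosines on triangle EKH: EH² = 7² + 7² − 2·7·7·cos(60°) = 49, so EH = 7.
Step 2: By the inverse law of cosines on triangle FEH: cos(∠FEH) = (7² + 7² − 7²) / (2·7·7) = 49/98 = 0.5, so ∠FEH = 60°.

Therefore, the measure of angle ∠FEH = 60°.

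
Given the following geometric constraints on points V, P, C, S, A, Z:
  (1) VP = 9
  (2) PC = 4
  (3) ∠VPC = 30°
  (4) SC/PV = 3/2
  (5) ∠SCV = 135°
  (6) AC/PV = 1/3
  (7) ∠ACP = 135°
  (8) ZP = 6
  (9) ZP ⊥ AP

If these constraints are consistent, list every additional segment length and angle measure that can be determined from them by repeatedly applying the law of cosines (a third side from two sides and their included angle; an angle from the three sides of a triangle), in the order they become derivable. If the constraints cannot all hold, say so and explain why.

The constraints are consistent. Derivable facts, in order:
After 1 step:
- PA ≈ 6.48
- VC ≈ 5.89
After 2 steps:
- AZ ≈ 8.83
- VS ≈ 18.15
- ∠APC = 19.11°
- ∠CAP = 25.89°
- ∠CVP = 19.86°
- ∠PCV = 130.14°
After 3 steps:
- ∠AZP = 47.2°
- ∠CSV = 13.26°
- ∠CVS = 31.74°
- ∠PAZ = 42.8°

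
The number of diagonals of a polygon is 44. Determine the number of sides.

Using d = n(n - 3)/2, we solve 44 = n(n - 3)/2.
So n(n - 3) = 88.
Testing n = 11: 11 * 8 = 88 = 88. Correct.
The polygon has 11 sides.

11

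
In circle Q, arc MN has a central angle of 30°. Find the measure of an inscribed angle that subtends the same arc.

Inscribed angle = 30° / 2 = 15° (inscribed angle theorem).

15°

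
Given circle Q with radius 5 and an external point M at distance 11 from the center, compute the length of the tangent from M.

tangent = √(d² - r²) = √(11² - 5²) = √(121 - 25) = √96 = 4*sqrt(6)

4*sqrt(6)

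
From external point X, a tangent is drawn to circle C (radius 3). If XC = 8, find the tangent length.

The tangent, radius, and line from the external point to the center form a right triangle.
The right angle is where the tangent meets the radius.
By the Pythagorean theorem: tangent² + 3² = 8²
tangent² = 64 - 9 = 55
tangent = sqrt(55)

sqrt(55)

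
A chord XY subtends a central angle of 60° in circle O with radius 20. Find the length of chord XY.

Drop a perpendicular from the center to the chord, bisecting both the chord and the central angle.
Each half-chord = r sin(θ/2) = 20 sin(30°).
The full chord = 2 × 20 × sin(30°) = 20.

20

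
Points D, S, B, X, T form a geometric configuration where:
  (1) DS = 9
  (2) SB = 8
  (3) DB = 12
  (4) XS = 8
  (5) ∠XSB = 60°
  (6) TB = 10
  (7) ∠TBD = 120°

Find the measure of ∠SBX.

Step 1: By the law of cosines on triangle BSX: BX² = 8² + 8² − 2·8·8·cos(60°) = 64, so BX = 8.
Step 2: By the inverse law of cosines on triangle SBX: cos(∠SBX) = (8² + 8² − 8²) / (2·8·8) = 64/128 = 0.5, so ∠SBX = 60°.

Therefore, the measure of angle ∠SBX = 60°.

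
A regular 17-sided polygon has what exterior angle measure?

Each exterior angle of a regular n-gon is 360 / n.
For n = 17: 360 / 17 = 360/17 degrees.

360/17 degrees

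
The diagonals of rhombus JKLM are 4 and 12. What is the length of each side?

The diagonals of a rhombus bisect each other at right angles.
Half-diagonals: 4/2 = 2 and 12/2 = 6
side = sqrt(2^2 + 6^2)
side = sqrt(4 + 36)
side = sqrt(40) = 2*sqrt(10)

2*sqrt(10)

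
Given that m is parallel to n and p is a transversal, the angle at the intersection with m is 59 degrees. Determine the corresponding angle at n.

When a transversal crosses parallel lines, angles in the same position at each intersection are called corresponding angles.
These are always equal, so the answer is 59 degrees.

59 degrees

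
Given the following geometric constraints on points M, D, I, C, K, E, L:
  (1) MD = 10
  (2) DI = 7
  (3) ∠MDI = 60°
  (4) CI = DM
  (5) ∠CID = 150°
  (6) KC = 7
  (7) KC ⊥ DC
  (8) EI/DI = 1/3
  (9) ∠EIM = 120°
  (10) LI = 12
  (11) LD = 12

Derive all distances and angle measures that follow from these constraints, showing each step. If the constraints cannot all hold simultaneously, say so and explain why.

The constraints are consistent.

From the given relations:
  CI = DM = 10
  EI = 1/3·DI = 1/3·7 ≈ 2.33

Step 1: From MD = 10, DI = 7, and ∠MDI = 60°, by the law of cosines:
  MI² = MD² + DI² - 2·MD·DI·cos(60°) = 100 + 49 - 70 = 79
  MI = √79

Step 2: From DI = 7, IC = 10, and ∠DIC = 150°, by the law of cosines:
  DC² = DI² + IC² - 2·DI·IC·cos(150°) = 49 + 100 + 121.2 = 270.2
  DC ≈ 16.44

Step 3: From DI = 7, DL = 12, IL = 12, by the inverse law of cosines:
  cos(∠IDL) = (DI² + DL² - IL²) / (2·DI·DL)
  ∠IDL = 73.04°

Step 4: From ID = 7, IL = 12, DL = 12, by the inverse law of cosines:
  cos(∠DIL) = (ID² + IL² - DL²) / (2·ID·IL)
  ∠DIL = 73.04°

Step 5: From LD = 12, LI = 12, DI = 7, by the inverse law of cosines:
  cos(∠DLI) = (LD² + LI² - DI²) / (2·LD·LI)
  ∠DLI = 33.92°

Step 6: From MI = √79, IE = 2.33, and ∠MIE = 120°, by the law of cosines:
  ME² = MI² + IE² - 2·MI·IE·cos(120°) = 79 + 5.444 + 20.74 = 105.2
  ME ≈ 10.26

Step 7: From DC = 16.44, CK = 7, and ∠DCK = 90°, by the law of cosines:
  DK² = DC² + CK² - 2·DC·CK·cos(90°) = 270.2 + 49 - 0 = 319.2
  DK ≈ 17.87

Step 8: From MD = 10, MI = √79, DI = 7, by the inverse law of cosines:
  cos(∠DMI) = (MD² + MI² - DI²) / (2·MD·MI)
  ∠DMI = 43°

Step 9: From DC = 16.44, DI = 7, CI = 10, by the inverse law of cosines:
  cos(∠CDI) = (DC² + DI² - CI²) / (2·DC·DI)
  ∠CDI = 17.71°

Step 10: From ID = 7, IM = √79, DM = 10, by the inverse law of cosines:
  cos(∠DIM) = (ID² + IM² - DM²) / (2·ID·IM)
  ∠DIM = 77°

Step 11: From CD = 16.44, CI = 10, DI = 7, by the inverse law of cosines:
  cos(∠DCI) = (CD² + CI² - DI²) / (2·CD·CI)
  ∠DCI = 12.29°

Step 12: From ME = 10.26, MI = √79, EI = 2.33, by the inverse law of cosines:
  cos(∠EMI) = (ME² + MI² - EI²) / (2·ME·MI)
  ∠EMI = 11.36°

Step 13: From DC = 16.44, DK = 17.87, CK = 7, by the inverse law of cosines:
  cos(∠CDK) = (DC² + DK² - CK²) / (2·DC·DK)
  ∠CDK = 23.07°

Step 14: From KC = 7, KD = 17.87, CD = 16.44, by the inverse law of cosines:
  cos(∠CKD) = (KC² + KD² - CD²) / (2·KC·KD)
  ∠CKD = 66.93°

Step 15: From EI = 2.33, EM = 10.26, IM = √79, by the inverse law of cosines:
  cos(∠IEM) = (EI² + EM² - IM²) / (2·EI·EM)
  ∠IEM = 48.64°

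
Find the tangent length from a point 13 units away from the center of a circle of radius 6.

The tangent, radius, and line from the external point to the center form a right triangle.
The right angle is where the tangent meets the radius.
By the Pythagorean theorem: tangent² + 6² = 13²
tangent² = 169 - 36 = 133
tangent = sqrt(133)

sqrt(133)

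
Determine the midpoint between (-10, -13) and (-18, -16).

The midpoint is the point halfway along the segment.
Move half the horizontal distance: -10 + (-18 - -10)/2 = -10 + -8/2 = -14
Move half the vertical distance: -13 + (-16 - -13)/2 = -13 + -3/2 = -29/2
Midpoint = (-14, -29/2)

(-14, -29/2)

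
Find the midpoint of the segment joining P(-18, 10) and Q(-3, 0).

M = ((x₁ + x₂)/2, (y₁ + y₂)/2)
= ((-18 + -3)/2, (10 + 0)/2)
= (-21/2, 10/2) = (-21/2, 5)

(-21/2, 5)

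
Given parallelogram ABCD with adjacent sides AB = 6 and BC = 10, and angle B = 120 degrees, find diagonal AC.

The diagonal of a parallelogram can be found by treating two adjacent sides and the diagonal as a triangle.
Applying the law of cosines with sides 6, 10 and included angle 120°:
d^2 = 36 + 100 - 120*cos(120°) = 196
d = 14

14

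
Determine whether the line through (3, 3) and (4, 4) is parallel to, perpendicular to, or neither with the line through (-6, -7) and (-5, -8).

Slope of line 1: m1 = (4 - 3)/(4 - 3) = 1/1 = 1
Slope of line 2: m2 = (-8 - -7)/(-5 - -6) = -1/1 = -1
Two lines are perpendicular when the product of their slopes is -1 (negative reciprocals).
m1 * m2 = (1) * (-1) = -1, confirming perpendicularity.

Perpendicular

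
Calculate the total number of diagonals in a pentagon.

Total line segments between 5 vertices = C(5,2) = 10.
Subtract the 5 sides: 10 - 5 = 5 diagonals.

5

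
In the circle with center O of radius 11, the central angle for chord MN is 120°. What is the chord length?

Drop a perpendicular from the center to the chord, bisecting both the chord and the central angle.
Each half-chord = r sin(θ/2) = 11 sin(60°).
The full chord = 2 × 11 × sin(60°) = 11*sqrt(3).

11*sqrt(3)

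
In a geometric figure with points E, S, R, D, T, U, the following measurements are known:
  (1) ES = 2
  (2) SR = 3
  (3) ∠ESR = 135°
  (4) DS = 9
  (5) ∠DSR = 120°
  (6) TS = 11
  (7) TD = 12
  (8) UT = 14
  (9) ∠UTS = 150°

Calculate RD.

Step 1: By the law of cosines on triangle RSD: RD² = 3² + 9² − 2·3·9·cos(120°) = 117, so RD = 3·√13.

Therefore, the length of RD = 3·√13.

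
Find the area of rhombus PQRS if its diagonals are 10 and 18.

Area of a rhombus = (d1 * d2) / 2
Area = (10 * 18) / 2
Area = 180 / 2
Area = 90

90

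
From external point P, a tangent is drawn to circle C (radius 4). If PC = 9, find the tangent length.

The tangent, radius, and line from the external point to the center form a right triangle.
The right angle is where the tangent meets the radius.
By the Pythagorean theorem: tangent² + 4² = 9²
tangent² = 81 - 16 = 65
tangent = sqrt(65)

sqrt(65)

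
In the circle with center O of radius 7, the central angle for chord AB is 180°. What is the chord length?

Chord length = 2r sin(θ/2)
= 2 × 7 × sin(180°/2)
= 2 × 7 × sin(90°)
= 14

14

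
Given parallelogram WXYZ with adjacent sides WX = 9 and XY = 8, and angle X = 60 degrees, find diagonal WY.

Law of cosines: d^2 = 9^2 + 8^2 - 2(9)(8)cos(60°) = 73, so d = sqrt(73).

sqrt(73)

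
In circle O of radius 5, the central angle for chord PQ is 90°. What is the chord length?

Chord length = 2r sin(θ/2)
= 2 × 5 × sin(90°/2)
= 2 × 5 × sin(45°)
= 5*sqrt(2)

5*sqrt(2)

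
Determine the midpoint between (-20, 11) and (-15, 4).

M = ((x₁ + x₂)/2, (y₁ + y₂)/2)
= ((-20 + -15)/2, (11 + 4)/2)
= (-35/2, 15/2) = (-35/2, 15/2)

(-35/2, 15/2)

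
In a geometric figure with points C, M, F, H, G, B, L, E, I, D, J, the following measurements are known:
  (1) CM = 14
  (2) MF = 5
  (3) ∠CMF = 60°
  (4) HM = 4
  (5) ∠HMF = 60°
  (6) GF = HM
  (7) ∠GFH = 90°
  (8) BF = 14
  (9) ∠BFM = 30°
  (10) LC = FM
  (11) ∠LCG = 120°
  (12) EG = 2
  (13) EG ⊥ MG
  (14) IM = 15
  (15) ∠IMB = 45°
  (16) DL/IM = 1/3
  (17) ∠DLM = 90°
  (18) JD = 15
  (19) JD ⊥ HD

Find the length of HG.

From the given relations: GF = HM = 4.
Step 1: By the law of cosines on triangle FMH: FH² = 5² + 4² − 2·5·4·cos(60°) = 21, so FH = √21.
Step 2: By the law of cosines on triangle HFG: HG² = √21² + 4² − 2·√21·4·cos(90°) = 37, so HG = √37.

Therefore, the length of HG = √37.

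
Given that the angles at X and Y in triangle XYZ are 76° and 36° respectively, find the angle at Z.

By the triangle angle sum property, the three interior angles of any triangle add up to 180°.
We know angle X = 76° and angle Y = 36°, so their sum is 112°.
Therefore angle Z = 180° - 112° = 68°.

68 degrees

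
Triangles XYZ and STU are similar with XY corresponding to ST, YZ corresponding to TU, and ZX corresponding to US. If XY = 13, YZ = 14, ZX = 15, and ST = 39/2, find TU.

k = 39/2/13 = 3/2. TU = 3/2 * 14 = 21.

21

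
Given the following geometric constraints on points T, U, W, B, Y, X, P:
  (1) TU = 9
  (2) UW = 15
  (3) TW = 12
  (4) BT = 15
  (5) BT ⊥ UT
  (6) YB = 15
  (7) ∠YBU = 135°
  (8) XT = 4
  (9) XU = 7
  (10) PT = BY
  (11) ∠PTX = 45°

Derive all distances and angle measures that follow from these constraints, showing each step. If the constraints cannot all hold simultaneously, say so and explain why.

The constraints are consistent.

From the given relations:
  PT = BY = 15

Step 1: From UT = 9, TB = 15, and ∠UTB = 90°, by the law of cosines:
  UB² = UT² + TB² - 2·UT·TB·cos(90°) = 81 + 225 - 0 = 306
  UB = 3·√34

Step 2: From XT = 4, TP = 15, and ∠XTP = 45°, by the law of cosines:
  XP² = XT² + TP² - 2·XT·TP·cos(45°) = 16 + 225 - 84.85 = 156.1
  XP ≈ 12.5

Step 3: From TU = 9, TW = 12, UW = 15, by the inverse law of cosines:
  cos(∠UTW) = (TU² + TW² - UW²) / (2·TU·TW)
  ∠UTW = 90°

Step 4: From TU = 9, TX = 4, UX = 7, by the inverse law of cosines:
  cos(∠UTX) = (TU² + TX² - UX²) / (2·TU·TX)
  ∠UTX = 48.19°

Step 5: From UT = 9, UW = 15, TW = 12, by the inverse law of cosines:
  cos(∠TUW) = (UT² + UW² - TW²) / (2·UT·UW)
  ∠TUW = 53.13°

Step 6: From UT = 9, UX = 7, TX = 4, by the inverse law of cosines:
  cos(∠TUX) = (UT² + UX² - TX²) / (2·UT·UX)
  ∠TUX = 25.21°

Step 7: From WT = 12, WU = 15, TU = 9, by the inverse law of cosines:
  cos(∠TWU) = (WT² + WU² - TU²) / (2·WT·WU)
  ∠TWU = 36.87°

Step 8: From XT = 4, XU = 7, TU = 9, by the inverse law of cosines:
  cos(∠TXU) = (XT² + XU² - TU²) / (2·XT·XU)
  ∠TXU = 106.6°

Step 9: From UB = 3·√34, BY = 15, and ∠UBY = 135°, by the law of cosines:
  UY² = UB² + BY² - 2·UB·BY·cos(135°) = 306 + 225 + 371.1 = 902.1
  UY ≈ 30.03

Step 10: From UB = 3·√34, UT = 9, BT = 15, by the inverse law of cosines:
  cos(∠BUT) = (UB² + UT² - BT²) / (2·UB·UT)
  ∠BUT = 59.04°

Step 11: From BT = 15, BU = 3·√34, TU = 9, by the inverse law of cosines:
  cos(∠TBU) = (BT² + BU² - TU²) / (2·BT·BU)
  ∠TBU = 30.96°

Step 12: From XP = 12.5, XT = 4, PT = 15, by the inverse law of cosines:
  cos(∠PXT) = (XP² + XT² - PT²) / (2·XP·XT)
  ∠PXT = 121.92°

Step 13: From PT = 15, PX = 12.5, TX = 4, by the inverse law of cosines:
  cos(∠TPX) = (PT² + PX² - TX²) / (2·PT·PX)
  ∠TPX = 13.08°

Step 14: From UB = 3·√34, UY = 30.03, BY = 15, by the inverse law of cosines:
  cos(∠BUY) = (UB² + UY² - BY²) / (2·UB·UY)
  ∠BUY = 20.68°

Step 15: From YB = 15, YU = 30.03, BU = 3·√34, by the inverse law of cosines:
  cos(∠BYU) = (YB² + YU² - BU²) / (2·YB·YU)
  ∠BYU = 24.32°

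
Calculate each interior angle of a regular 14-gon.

Each interior angle of a regular n-gon is (n - 2) * 180 / n.
For n = 14: (14 - 2) * 180 / 14 = 2160/14 = 1080/7 degrees.

1080/7 degrees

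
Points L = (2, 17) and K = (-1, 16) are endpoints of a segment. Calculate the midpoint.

The midpoint is the average of the coordinates:
x: (2 + -1)/2 = 1/2
y: (17 + 16)/2 = 33/2
Midpoint = (1/2, 33/2)

(1/2, 33/2)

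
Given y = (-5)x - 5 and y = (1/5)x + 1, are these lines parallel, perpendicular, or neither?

Slope of line 1: m1 = -5
Slope of line 2: m2 = 1/5
m1 * m2 = (-5) * (1/5) = -1 = -1, so the lines are perpendicular.

Perpendicular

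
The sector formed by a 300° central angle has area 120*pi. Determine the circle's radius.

Sector area A = πr² × θ/360, so r² = 360A / (πθ).
r² = 360 × 120*pi / (π × 300)
r² = 144
r = 12

12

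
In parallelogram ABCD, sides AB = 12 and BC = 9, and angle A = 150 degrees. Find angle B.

Consecutive angles are supplementary: angle B = 180 - 150 = 30 degrees.

30 degrees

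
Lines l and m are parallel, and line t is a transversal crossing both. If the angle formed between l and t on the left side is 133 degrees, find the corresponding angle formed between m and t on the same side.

When a transversal crosses parallel lines, angles in the same position at each intersection are called corresponding angles.
These are always equal, so the answer is 133 degrees.

133 degrees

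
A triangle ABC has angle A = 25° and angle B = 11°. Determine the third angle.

The interior angles sum to 180°: angle C = 180 - 25 - 11 = 144°.
The triangle is obtuse (angles 25°, 11°, 144°).

144 degrees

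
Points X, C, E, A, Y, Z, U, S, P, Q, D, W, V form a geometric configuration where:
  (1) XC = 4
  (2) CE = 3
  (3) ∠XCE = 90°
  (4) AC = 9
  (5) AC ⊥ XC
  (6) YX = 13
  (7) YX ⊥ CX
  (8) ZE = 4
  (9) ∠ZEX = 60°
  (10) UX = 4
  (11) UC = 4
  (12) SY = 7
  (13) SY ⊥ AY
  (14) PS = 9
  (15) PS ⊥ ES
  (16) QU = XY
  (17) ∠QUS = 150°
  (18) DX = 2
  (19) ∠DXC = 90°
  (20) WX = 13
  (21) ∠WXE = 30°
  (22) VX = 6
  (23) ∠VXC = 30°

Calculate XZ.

Step 1: By the law of cosines on triangle ECX: EX² = 3² + 4² − 2·3·4·cos(90°) = 25, so EX = 5.
Step 2: By the law of cosines on triangle XEZ: XZ² = 5² + 4² − 2·5·4·cos(60°) = 21, so XZ = √21.

Therefore, the length of XZ = √21.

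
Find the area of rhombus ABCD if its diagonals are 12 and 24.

Area of a rhombus = (d1 * d2) / 2
Area = (12 * 24) / 2
Area = 288 / 2
Area = 144

144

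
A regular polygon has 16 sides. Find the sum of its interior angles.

The sum of interior angles of an n-sided polygon is (n - 2) * 180.
For n = 16: (16 - 2) * 180 = 14 * 180 = 2520 degrees.

2520 degrees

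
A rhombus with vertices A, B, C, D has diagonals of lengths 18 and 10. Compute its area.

Area of a rhombus = (d1 * d2) / 2
Area = (18 * 10) / 2
Area = 180 / 2
Area = 90

90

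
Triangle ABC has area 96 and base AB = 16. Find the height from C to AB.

height = 2 * 96 / 16 = 12

12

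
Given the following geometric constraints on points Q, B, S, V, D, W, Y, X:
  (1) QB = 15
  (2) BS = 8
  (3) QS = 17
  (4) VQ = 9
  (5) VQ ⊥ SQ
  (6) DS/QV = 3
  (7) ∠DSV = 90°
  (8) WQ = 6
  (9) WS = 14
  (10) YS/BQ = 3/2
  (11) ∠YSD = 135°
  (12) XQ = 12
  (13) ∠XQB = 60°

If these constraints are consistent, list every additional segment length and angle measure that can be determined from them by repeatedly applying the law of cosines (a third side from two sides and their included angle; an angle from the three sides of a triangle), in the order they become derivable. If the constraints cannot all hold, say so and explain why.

The constraints are consistent. Derivable facts, in order:
After 1 step:
- BX = 3·√21
- DY ≈ 45.76
- SV ≈ 19.24
- ∠BQS = 28.07°
- ∠BSQ = 61.93°
- ∠QBS = 90°
- ∠QSW = 19.39°
- ∠QWS = 109.83°
- ∠SQW = 50.78°
After 2 steps:
- VD ≈ 33.15
- ∠BXQ = 70.89°
- ∠DYS = 24.66°
- ∠QBX = 49.11°
- ∠QSV = 27.9°
- ∠QVS = 62.1°
- ∠SDY = 20.34°
After 3 steps:
- ∠DVS = 54.53°
- ∠SDV = 35.47°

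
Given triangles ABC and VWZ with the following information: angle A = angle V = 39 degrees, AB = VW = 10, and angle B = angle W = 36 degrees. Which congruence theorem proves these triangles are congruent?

Consider the given information: angle A = angle V = 39 degrees, AB = VW = 10, and angle B = angle W = 36 degrees
This is not SSS or SAS: SSS requires all three pairs of sides, but we don't have that. SAS requires two sides and the included angle between them.
The correct criterion is ASA. Two pairs of corresponding angles and the included side are equal (Angle-Side-Angle).

ASA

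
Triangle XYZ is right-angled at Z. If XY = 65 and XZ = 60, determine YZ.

Rearranging the Pythagorean theorem to solve for the unknown leg:
leg^2 = hypotenuse^2 - known_leg^2 = 4225 - 3600 = 625
leg = sqrt(625) = 25.

25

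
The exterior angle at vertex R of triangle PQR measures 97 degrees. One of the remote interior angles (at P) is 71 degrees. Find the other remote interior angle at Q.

By the exterior angle theorem: exterior angle = sum of remote interior angles.
97 = 71 + angle Q
angle Q = 97 - 71 = 26 degrees

26 degrees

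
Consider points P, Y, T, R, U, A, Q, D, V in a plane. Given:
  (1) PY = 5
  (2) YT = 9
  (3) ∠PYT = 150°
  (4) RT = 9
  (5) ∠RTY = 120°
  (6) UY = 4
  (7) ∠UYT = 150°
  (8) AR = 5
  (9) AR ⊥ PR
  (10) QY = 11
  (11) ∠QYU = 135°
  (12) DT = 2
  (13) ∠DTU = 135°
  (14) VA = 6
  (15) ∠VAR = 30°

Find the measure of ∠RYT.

Step 1: By the law of cosines on triangle YTR: YR² = 9² + 9² − 2·9·9·cos(120°) = 243, so YR = 9·√3.
Step 2: By the inverse law of cosines on triangle RYT: cos(∠RYT) = ((9·√3)² + 9² − 9²) / (2·9·√3·9) = 243/280.59 = 0.866, so ∠RYT = 30°.

Therefore, the measure of angle ∠RYT = 30°.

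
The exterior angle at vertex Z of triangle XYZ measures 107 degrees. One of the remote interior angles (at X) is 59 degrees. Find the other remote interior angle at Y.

angle Y = 107 - 59 = 48 degrees (exterior angle theorem).

48 degrees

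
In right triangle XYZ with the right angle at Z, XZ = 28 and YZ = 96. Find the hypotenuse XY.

In a right triangle, the square of the hypotenuse equals the sum of the squares of the two legs.
The legs are 28 and 96, so the hypotenuse = sqrt(784 + 9216) = sqrt(10000) = 100.

100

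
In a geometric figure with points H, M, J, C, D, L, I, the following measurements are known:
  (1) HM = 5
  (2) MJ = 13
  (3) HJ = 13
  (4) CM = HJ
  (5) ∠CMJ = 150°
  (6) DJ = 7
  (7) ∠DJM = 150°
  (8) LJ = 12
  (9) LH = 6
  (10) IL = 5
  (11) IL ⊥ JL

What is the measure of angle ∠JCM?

From the given relations: CM = HJ = 13.
Step 1: By the law of cosines on triangle CMJ: CJ² = 13² + 13² − 2·13·13·cos(150°) = 630.72, so CJ ≈ 25.11.
Step 2: By the inverse law of cosines on triangle JCM: cos(∠JCM) = (25.11² + 13² − 13²) / (2·25.11·13) = 630.72/652.97 = 0.9659, so ∠JCM = 15°.

Therefore, the measure of angle ∠JCM = 15°.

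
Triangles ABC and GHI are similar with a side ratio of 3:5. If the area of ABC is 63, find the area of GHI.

Area ratio = (3/5)^2 = 9/25. Area of GHI = 63 * 25/9 = 175.

175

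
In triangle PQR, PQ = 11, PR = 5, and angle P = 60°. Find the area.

Area = (1/2)(11)(5) sin(60°) = (1/2)(11)(5)(sqrt(3)/2) = 55*sqrt(3)/4

55*sqrt(3)/4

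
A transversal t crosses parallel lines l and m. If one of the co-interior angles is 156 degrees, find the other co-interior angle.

Co-interior angles (same-side interior) formed by parallel lines and a transversal are supplementary (sum to 180 degrees).
The given angle is 156 degrees.
The co-interior angle = 180 - 156 = 24 degrees.

24 degrees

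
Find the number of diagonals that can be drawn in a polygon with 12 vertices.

Each of the 12 vertices connects to 9 non-adjacent vertices via diagonals.
Total connections = 12 × 9 = 108, but each diagonal is counted twice.
Number of diagonals = 108 / 2 = 54.

54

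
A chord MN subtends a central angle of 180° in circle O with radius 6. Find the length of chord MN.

Chord = 2(6) sin(90°) = 12

12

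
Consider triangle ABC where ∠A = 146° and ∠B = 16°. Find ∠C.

angle C = 180 - 146 - 16 = 18 degrees.

18 degrees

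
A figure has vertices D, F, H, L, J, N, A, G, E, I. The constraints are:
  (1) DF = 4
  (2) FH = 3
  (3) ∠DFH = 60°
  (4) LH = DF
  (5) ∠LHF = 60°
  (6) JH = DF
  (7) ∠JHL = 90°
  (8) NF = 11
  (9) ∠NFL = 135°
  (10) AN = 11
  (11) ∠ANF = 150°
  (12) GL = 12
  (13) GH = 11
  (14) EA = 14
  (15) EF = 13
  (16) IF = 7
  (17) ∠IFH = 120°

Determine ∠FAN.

Step 1: By the law of cosines on triangle ANF: AF² = 11² + 11² − 2·11·11·cos(150°) = 451.58, so AF ≈ 21.25.
Step 2: By the inverse law of cosines on triangle FAN: cos(∠FAN) = (21.25² + 11² − 11²) / (2·21.25·11) = 451.58/467.51 = 0.9659, so ∠FAN = 15°.

Therefore, the measure of angle ∠FAN = 15°.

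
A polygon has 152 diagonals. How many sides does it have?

Using d = n(n - 3)/2, we solve 152 = n(n - 3)/2.
So n(n - 3) = 304.
Testing n = 19: 19 * 16 = 304 = 304. Correct.
The polygon has 19 sides.

19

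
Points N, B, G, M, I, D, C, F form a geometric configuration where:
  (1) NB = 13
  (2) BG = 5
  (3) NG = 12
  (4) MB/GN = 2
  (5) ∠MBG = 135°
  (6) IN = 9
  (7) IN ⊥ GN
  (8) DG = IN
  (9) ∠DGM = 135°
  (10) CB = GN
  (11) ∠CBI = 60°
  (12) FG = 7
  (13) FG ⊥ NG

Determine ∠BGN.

Step 1: By the inverse law of cosines on triangle BGN: cos(∠BGN) = (5² + 12² − 13²) / (2·5·12) = 0/120 = 0, so ∠BGN = 90°.

Therefore, the measure of angle ∠BGN = 90°.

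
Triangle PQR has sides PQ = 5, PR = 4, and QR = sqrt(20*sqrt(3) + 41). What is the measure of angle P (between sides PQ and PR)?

By the inverse law of cosines: cos(P) = (PQ² + PR² - QR²) / (2 × PQ × PR)
cos(P) = (5² + 4² - (sqrt(20*sqrt(3) + 41))²) / (2 × 5 × 4)
cos(P) = (25 + 16 - (20*sqrt(3) + 41)) / 40
cos(P) = -sqrt(3)/2
P = arccos(-sqrt(3)/2) = 150°

150°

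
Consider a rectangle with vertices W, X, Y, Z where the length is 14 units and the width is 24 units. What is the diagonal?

Using the Pythagorean theorem:
d² = 14² + 24² = 196 + 576 = 772
d = sqrt(772) = 2*sqrt(193)

2*sqrt(193)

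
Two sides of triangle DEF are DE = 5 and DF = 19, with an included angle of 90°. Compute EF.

The included angle is 90°, so the triangle is right-angled at D. The opposite side EF is the hypotenuse.
By the Pythagorean theorem: EF = sqrt(5^2 + 19^2) = sqrt(386) = sqrt(386).

sqrt(386)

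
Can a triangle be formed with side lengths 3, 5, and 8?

The longest side is 8. The other two sides sum to 3 + 5 = 8.
Since 8 ≤ 8, the two shorter sides cannot reach around to close the triangle.

No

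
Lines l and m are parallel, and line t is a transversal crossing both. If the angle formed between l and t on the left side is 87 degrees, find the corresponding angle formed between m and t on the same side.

Corresponding angles formed by parallel lines and a transversal are equal.
The given angle is 87 degrees.
The corresponding angle = 87 degrees.

87 degrees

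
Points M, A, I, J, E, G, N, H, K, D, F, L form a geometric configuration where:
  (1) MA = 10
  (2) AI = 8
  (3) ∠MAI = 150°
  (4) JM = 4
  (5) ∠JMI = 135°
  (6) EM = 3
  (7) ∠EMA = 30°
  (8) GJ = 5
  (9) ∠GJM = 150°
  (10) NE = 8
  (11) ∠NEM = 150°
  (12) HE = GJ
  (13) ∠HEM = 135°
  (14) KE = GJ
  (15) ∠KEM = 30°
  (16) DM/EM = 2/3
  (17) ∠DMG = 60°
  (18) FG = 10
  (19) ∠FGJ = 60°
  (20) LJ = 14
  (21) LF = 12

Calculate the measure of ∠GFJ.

Step 1: By the law of cosines on triangle FGJ: FJ² = 10² + 5² − 2·10·5·cos(60°) = 75, so FJ = 5·√3.
Step 2: By the inverse law of cosines on triangle GFJ: cos(∠GFJ) = (10² + (5·√3)² − 5²) / (2·10·5·√3) = 150/173.21 = 0.866, so ∠GFJ = 30°.

Therefore, the measure of angle ∠GFJ = 30°.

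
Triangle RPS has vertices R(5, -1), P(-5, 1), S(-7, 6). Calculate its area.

Shoelace: Area = (1/2)|5(1-6) + -5(6--1) + -7(-1-1)| = (1/2)(46) = 23

23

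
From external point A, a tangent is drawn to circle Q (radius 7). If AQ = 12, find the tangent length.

tangent = √(d² - r²) = √(12² - 7²) = √(144 - 49) = √95 = sqrt(95)

sqrt(95)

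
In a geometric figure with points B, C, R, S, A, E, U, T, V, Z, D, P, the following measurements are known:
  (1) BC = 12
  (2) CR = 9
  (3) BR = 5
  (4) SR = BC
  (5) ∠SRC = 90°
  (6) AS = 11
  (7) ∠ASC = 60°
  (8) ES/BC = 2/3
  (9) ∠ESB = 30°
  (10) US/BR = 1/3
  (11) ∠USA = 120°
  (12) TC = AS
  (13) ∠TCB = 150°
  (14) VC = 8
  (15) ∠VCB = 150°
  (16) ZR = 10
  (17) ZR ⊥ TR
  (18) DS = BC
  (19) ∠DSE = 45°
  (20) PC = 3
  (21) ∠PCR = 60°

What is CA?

From the given relations: SR = BC = 12.
Step 1: By the law of cosines on triangle CRS: CS² = 9² + 12² − 2·9·12·cos(90°) = 225, so CS = 15.
Step 2: By the law of cosines on triangle CSA: CA² = 15² + 11² − 2·15·11·cos(60°) = 181, so CA = √181.

Therefore, the length of CA = √181.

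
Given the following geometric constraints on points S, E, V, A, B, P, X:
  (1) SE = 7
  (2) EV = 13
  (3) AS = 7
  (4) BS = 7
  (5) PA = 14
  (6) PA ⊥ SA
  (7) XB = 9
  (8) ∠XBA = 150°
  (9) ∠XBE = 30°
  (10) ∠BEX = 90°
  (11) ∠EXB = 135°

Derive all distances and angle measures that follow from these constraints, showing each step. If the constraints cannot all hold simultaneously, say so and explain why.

These constraints are not satisfiable: (9), (10) and (11) are the three interior angles of triangle XBE, which must sum to 180°, but 30° + 90° + 135° = 255°. No planar figure meets all of them, so nothing further can be derived.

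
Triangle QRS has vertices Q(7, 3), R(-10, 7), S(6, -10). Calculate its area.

The Shoelace formula computes the area from vertex coordinates by summing cross products.
For vertices (7,3), (-10,7), (6,-10):
Signed sum = 7*7 - -10*3 + -10*-10 - 6*7 + 6*3 - 7*-10
= 79 + 58 + 88 = 225
Area = (1/2)|225| = 225/2.

225/2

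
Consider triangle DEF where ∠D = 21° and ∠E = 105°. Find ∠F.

By the triangle angle sum property, the three interior angles of any triangle add up to 180°.
We know angle D = 21° and angle E = 105°, so their sum is 126°.
Therefore angle F = 180° - 126° = 54°.

54 degrees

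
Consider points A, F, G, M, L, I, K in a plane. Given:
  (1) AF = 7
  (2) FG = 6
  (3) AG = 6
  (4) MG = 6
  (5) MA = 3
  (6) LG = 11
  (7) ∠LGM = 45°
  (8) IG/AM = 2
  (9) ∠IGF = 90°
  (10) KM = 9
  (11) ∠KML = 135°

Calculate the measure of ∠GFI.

From the given relations: IG = 2·AM = 2·3 = 6.
Step 1: By the law of cosines on triangle FGI: FI² = 6² + 6² − 2·6·6·cos(90°) = 72, so FI = 6·√2.
Step 2: By the inverse law of cosines on triangle GFI: cos(∠GFI) = (6² + (6·√2)² − 6²) / (2·6·6·√2) = 72/101.82 = 0.7071, so ∠GFI = 45°.

Therefore, the measure of angle ∠GFI = 45°.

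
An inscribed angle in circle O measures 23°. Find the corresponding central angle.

By the inscribed angle theorem, the central angle is twice the inscribed angle.
Central angle = 2 × 23° = 46°

46°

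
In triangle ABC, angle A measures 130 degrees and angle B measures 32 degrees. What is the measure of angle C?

angle C = 180 - 130 - 32 = 18 degrees.

18 degrees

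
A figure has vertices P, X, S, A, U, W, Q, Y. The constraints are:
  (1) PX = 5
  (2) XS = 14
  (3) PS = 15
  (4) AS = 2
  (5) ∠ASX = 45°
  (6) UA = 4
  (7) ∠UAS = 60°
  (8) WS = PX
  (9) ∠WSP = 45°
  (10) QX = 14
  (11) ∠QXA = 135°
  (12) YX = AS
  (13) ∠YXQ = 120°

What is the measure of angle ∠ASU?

Step 1: By the law of cosines on triangle SAU: SU² = 2² + 4² − 2·2·4·cos(60°) = 12, so SU = 2·√3.
Step 2: By the inverse law of cosines on triangle ASU: cos(∠ASU) = (2² + (2·√3)² − 4²) / (2·2·2·√3) = 0/13.86 = 0, so ∠ASU = 90°.

Therefore, the measure of angle ∠ASU = 90°.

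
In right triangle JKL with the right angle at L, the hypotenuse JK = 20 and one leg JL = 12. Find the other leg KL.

By the Pythagorean theorem: KL^2 = JK^2 - JL^2
KL^2 = 20^2 - 12^2 = 400 - 144 = 256
KL = sqrt(256) = 16

16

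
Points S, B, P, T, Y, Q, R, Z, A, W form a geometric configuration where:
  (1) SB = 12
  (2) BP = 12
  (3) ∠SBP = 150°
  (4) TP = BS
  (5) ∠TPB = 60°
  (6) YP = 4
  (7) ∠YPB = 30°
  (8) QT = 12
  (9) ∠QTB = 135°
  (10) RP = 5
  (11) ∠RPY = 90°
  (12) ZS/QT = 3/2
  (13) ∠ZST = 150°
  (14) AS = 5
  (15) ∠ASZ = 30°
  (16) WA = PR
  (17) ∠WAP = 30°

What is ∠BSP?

Step 1: By the law of cosines on triangle SBP: SP² = 12² + 12² − 2·12·12·cos(150°) = 537.42, so SP ≈ 23.18.
Step 2: By the inverse law of cosines on triangle BSP: cos(∠BSP) = (12² + 23.18² − 12²) / (2·12·23.18) = 537.42/556.37 = 0.9659, so ∠BSP = 15°.

Therefore, the measure of angle ∠BSP = 15°.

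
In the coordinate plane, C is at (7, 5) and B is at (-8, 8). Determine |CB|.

d = sqrt((-15)^2 + (3)^2) = sqrt(234) = 3*sqrt(26)

3*sqrt(26)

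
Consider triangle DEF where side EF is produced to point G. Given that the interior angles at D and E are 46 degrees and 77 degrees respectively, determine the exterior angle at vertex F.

By the exterior angle theorem, an exterior angle of a triangle equals the sum of the two remote interior angles.
Exterior angle = angle D + angle E
Exterior angle = 46 + 77 = 123 degrees

123 degrees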